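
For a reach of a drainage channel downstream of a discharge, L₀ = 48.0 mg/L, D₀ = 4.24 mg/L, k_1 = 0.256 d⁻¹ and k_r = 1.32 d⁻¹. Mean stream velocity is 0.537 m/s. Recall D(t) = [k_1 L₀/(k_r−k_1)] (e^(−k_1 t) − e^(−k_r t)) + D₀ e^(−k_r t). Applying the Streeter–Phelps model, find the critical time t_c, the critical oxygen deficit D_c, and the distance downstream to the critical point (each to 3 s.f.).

At the critical point dD/dt = 0, so k_1 L₀ e^(−k_1 t) = k_r D. Substituting D(t) from the Streeter–Phelps equation and solving for t gives
t_c = ln[(k_r/k_1)(1 − D₀(k_r−k_1)/(k_1 L₀))] / (k_r−k_1).
Here k_r−k_1 = 1.064 d⁻¹ and 1 − D₀(k_r−k_1)/(k_1 L₀) = 1 − 4.24×1.064/(0.256×48.0) = 0.6329, so
t_c = ln(5.156 × 0.6329) / 1.064 = 1.183 / 1.064 = 1.112 d.
D_c = (k_1/k_r) L₀ e^(−k_1 t_c) = (0.256/1.32) × 48.0 × e^(−0.256×1.112) = 0.1939 × 48.0 × 0.7523 = 7.004 mg/L.
x_c = v t_c = 0.537 m/s × 1.112 d × 86400 s/d = 51570 m ≈ 51.6 km.

t_c ≈ 1.11 d; D_c ≈ 7.00 mg/L; x_c ≈ 51.6 km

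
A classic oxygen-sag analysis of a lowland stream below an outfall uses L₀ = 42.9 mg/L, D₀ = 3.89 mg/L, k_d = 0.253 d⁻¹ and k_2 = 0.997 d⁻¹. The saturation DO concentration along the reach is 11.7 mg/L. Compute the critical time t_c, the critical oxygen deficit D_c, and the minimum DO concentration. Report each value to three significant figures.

t_c ≈ 1.43 d; D_c ≈ 7.59 mg/L; min DO ≈ 4.11 mg/L

t_c = [1/(k_2−k_d)] ln[(k_2/k_d)(1 − D₀(k_2−k_d)/(k_d L₀))]
= [1/(0.997−0.253)] ln[(0.997/0.253)(1 − 3.89×0.7440/(0.253×42.9))]
= (1/0.7440) ln[3.941 × 0.7333] = 1.344 × ln(2.890) = 1.344 × 1.061 = 1.426 d.
L(t_c) = L₀ e^(−k_d t_c) = 42.9 × 0.6971 = 29.90 mg/L, and at the critical point k_2 D_c = k_d L, so D_c = (0.253/0.997) × 29.90 = 7.589 mg/L.
Minimum DO = C_s − D_c = 11.7 − 7.589 = 4.111 mg/L.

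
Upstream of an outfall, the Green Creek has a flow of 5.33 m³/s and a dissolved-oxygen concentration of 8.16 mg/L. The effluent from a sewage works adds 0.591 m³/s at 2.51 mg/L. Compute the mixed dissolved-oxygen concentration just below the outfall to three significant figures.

7.60 mg/L

Flow-weighted mixing: C = (Q_r C_r + Q_w C_w)/(Q_r + Q_w)
= (5.33×8.16 + 0.591×2.51)/(5.33 + 0.591) = 44.98/5.921 = 7.596 mg/L.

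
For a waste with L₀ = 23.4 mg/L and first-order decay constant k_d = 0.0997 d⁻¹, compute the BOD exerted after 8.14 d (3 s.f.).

y_t = L₀(1 − e^(−k_d t)) = 23.4 × (1 − e^(−0.0997×8.14))
= 23.4 × (1 − 0.4442) = 23.4 × 0.5558 = 13.01 mg/L.

y ≈ 13.0 mg/L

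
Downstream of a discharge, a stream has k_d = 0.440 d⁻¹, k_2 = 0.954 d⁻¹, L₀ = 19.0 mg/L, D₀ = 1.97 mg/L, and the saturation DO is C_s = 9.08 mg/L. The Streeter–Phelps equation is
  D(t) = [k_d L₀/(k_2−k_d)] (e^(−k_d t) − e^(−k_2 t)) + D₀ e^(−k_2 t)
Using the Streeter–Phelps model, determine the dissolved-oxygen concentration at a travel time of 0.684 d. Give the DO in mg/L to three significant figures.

k_d L₀/(k_2−k_d) = 0.440×19.0/(0.954−0.440) = 8.360/0.5140 = 16.26 mg/L.
e^(−k_d t) = e^(−0.440×0.6840) = 0.7401; e^(−k_2 t) = e^(−0.954×0.6840) = 0.5207.
D = 16.26 × (0.7401 − 0.5207) + 1.97 × 0.5207 = 3.568 + 1.026 = 4.594 mg/L.
DO = C_s − D = 9.08 − 4.594 = 4.486 mg/L.

DO ≈ 4.49 mg/L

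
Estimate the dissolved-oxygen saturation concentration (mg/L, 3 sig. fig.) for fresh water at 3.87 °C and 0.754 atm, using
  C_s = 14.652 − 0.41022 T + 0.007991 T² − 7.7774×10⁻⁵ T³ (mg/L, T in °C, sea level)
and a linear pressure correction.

At sea level: C_s = 14.652 − 0.41022×3.87 + 0.007991×3.87² − 7.7774×10⁻⁵×3.87³ = 13.18 mg/L.
Pressure correction: C_s' = 13.18 × 0.754 = 9.937 mg/L.

C_s ≈ 9.94 mg/L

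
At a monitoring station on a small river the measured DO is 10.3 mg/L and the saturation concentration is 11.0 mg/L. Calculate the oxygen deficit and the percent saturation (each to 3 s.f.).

D ≈ 0.700 mg/L; 93.6 % saturation

D = C_s − C = 11.0 − 10.3 = 0.700 mg/L.
% saturation = 10.3/11.0 × 100 = 93.6 %.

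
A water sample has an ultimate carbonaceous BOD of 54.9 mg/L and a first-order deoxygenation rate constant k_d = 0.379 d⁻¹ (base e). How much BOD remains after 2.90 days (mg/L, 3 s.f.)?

L ≈ 18.3 mg/L

L_t = L₀ e^(−k_d t) = 54.9 × e^(−0.379×2.90) = 54.9 × 0.3332 = 18.29 mg/L.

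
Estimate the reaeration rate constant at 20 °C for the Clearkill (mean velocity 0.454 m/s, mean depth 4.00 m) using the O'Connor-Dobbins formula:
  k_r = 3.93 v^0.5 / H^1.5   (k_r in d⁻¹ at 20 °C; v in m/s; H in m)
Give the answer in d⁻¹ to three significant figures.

k_r ≈ 0.331 d⁻¹

k_r = 3.93 × 0.454^0.5 / 4.00^1.5 = 3.93 × 0.6738 / 8.000 = 0.3310 d⁻¹.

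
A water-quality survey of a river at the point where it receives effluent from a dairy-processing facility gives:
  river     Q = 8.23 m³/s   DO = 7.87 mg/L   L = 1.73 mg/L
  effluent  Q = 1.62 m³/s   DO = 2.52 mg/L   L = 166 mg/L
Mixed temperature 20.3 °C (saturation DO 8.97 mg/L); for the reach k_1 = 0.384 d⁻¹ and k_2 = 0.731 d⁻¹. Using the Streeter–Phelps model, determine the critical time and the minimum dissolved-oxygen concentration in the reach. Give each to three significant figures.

Mixed DO = (8.23×7.87 + 1.62×2.52)/(8.23+1.62) = 68.85/9.850 = 6.990 mg/L.
Mixed L₀ = (8.23×1.73 + 1.62×166)/(9.850) = 283.2/9.850 = 28.75 mg/L.
Initial deficit D₀ = C_s − DO₀ = 8.97 − 6.990 = 1.980 mg/L.
t_c = (1/0.3470) ln[(0.731/0.384)(1 − 1.980×0.3470/(0.384×28.75))] = 2.882 × ln(1.785) = 1.670 d.
D_c = (0.384/0.731) × 28.75 × e^(−0.384×1.670) = 0.5253 × 28.75 × 0.5266 = 7.952 mg/L.
Minimum DO = 8.97 − 7.952 = 1.018 mg/L.

t_c ≈ 1.67 d; minimum DO ≈ 1.02 mg/L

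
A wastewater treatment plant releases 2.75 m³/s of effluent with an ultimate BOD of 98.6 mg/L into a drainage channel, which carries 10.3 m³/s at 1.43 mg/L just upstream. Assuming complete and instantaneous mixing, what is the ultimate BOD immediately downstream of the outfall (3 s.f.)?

21.9 mg/L

Flow-weighted mixing: C = (Q_r C_r + Q_w C_w)/(Q_r + Q_w)
= (10.3×1.43 + 2.75×98.6)/(10.3 + 2.75) = 285.9/13.05 = 21.91 mg/L.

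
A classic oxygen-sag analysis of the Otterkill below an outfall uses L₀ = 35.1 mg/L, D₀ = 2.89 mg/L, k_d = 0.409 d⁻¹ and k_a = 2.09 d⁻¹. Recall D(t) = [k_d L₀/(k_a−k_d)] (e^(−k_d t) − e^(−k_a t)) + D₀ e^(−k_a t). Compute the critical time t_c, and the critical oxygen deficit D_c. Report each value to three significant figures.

At the critical point dD/dt = 0, so k_d L₀ e^(−k_d t) = k_a D. Substituting D(t) from the Streeter–Phelps equation and solving for t gives
t_c = ln[(k_a/k_d)(1 − D₀(k_a−k_d)/(k_d L₀))] / (k_a−k_d).
Here k_a−k_d = 1.681 d⁻¹ and 1 − D₀(k_a−k_d)/(k_d L₀) = 1 − 2.89×1.681/(0.409×35.1) = 0.6616, so
t_c = ln(5.110 × 0.6616) / 1.681 = 1.218 / 1.681 = 0.7246 d.
L(t_c) = L₀ e^(−k_d t_c) = 35.1 × 0.7435 = 26.10 mg/L, and at the critical point k_a D_c = k_d L, so D_c = (0.409/2.09) × 26.10 = 5.107 mg/L.

t_c ≈ 0.725 d; D_c ≈ 5.11 mg/L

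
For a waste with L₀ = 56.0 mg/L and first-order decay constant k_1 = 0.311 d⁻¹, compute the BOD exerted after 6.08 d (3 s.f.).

y_t = L₀(1 − e^(−k_1 t)) = 56.0 × (1 − e^(−0.311×6.08))
= 56.0 × (1 − 0.1509) = 56.0 × 0.8491 = 47.55 mg/L.

y ≈ 47.5 mg/L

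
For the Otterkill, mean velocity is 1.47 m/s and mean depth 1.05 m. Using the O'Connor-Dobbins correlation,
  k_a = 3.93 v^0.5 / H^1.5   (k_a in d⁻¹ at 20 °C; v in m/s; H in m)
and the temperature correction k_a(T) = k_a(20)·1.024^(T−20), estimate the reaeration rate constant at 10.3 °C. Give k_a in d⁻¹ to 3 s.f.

k_a ≈ 3.52 d⁻¹

k_a(20) = 3.93 × 1.47^0.5 / 1.05^1.5 = 3.93 × 1.212 / 1.076 = 4.429 d⁻¹.
k_a(10.3) = 4.429 × 1.024^(10.3−20) = 4.429 × 0.7945 = 3.519 d⁻¹.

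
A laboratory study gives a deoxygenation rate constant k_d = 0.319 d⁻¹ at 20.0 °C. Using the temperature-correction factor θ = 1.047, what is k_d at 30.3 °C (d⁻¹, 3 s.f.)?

k_d ≈ 0.512 d⁻¹

k_d(T₂) = k_d(T₁) · θ^(T₂−T₁) = 0.319 × 1.047^(30.3−20.0)
= 0.319 × 1.047^10.3 = 0.319 × 1.605 = 0.5120 d⁻¹.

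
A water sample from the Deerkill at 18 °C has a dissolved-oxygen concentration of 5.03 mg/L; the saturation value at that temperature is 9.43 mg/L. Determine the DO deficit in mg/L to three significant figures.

D = C_s − C = 9.43 − 5.03 = 4.40 mg/L.

D ≈ 4.40 mg/L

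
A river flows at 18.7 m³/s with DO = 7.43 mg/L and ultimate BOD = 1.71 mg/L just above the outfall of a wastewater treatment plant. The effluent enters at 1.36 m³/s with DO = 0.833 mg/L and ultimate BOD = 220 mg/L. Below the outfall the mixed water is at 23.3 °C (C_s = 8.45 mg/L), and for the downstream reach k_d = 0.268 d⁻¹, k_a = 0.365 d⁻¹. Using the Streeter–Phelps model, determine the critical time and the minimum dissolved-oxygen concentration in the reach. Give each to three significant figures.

t_c ≈ 2.85 d; minimum DO ≈ 2.80 mg/L

Mixed DO = (18.7×7.43 + 1.36×0.833)/(18.7+1.36) = 140.1/20.06 = 6.983 mg/L.
Mixed L₀ = (18.7×1.71 + 1.36×220)/(20.06) = 331.2/20.06 = 16.51 mg/L.
Initial deficit D₀ = C_s − DO₀ = 8.45 − 6.983 = 1.467 mg/L.
t_c = (1/0.09700) ln[(0.365/0.268)(1 − 1.467×0.09700/(0.268×16.51))] = 10.31 × ln(1.318) = 2.848 d.
D_c = (0.268/0.365) × 16.51 × e^(−0.268×2.848) = 0.7342 × 16.51 × 0.4662 = 5.651 mg/L.
Minimum DO = 8.45 − 5.651 = 2.799 mg/L.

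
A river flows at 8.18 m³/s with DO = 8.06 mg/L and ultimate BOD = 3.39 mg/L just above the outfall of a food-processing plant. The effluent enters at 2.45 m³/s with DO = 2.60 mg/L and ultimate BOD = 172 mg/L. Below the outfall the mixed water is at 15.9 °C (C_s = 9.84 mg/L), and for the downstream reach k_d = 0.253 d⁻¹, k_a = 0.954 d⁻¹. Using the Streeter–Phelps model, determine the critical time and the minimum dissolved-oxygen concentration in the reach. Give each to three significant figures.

t_c ≈ 1.58 d; minimum DO ≈ 2.32 mg/L

Mixed DO = (8.18×8.06 + 2.45×2.60)/(8.18+2.45) = 72.30/10.63 = 6.802 mg/L.
Mixed L₀ = (8.18×3.39 + 2.45×172)/(10.63) = 449.1/10.63 = 42.25 mg/L.
Initial deficit D₀ = C_s − DO₀ = 9.84 − 6.802 = 3.038 mg/L.
t_c = (1/0.7010) ln[(0.954/0.253)(1 − 3.038×0.7010/(0.253×42.25))] = 1.427 × ln(3.019) = 1.576 d.
D_c = (0.253/0.954) × 42.25 × e^(−0.253×1.576) = 0.2652 × 42.25 × 0.6711 = 7.520 mg/L.
Minimum DO = 9.84 − 7.520 = 2.320 mg/L.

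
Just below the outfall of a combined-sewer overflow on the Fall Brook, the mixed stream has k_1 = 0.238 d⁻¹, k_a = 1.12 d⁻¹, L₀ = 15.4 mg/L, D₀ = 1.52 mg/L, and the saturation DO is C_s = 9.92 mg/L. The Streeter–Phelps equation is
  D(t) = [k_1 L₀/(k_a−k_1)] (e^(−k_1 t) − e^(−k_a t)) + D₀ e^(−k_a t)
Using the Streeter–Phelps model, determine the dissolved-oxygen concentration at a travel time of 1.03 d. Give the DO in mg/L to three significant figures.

k_1 L₀/(k_a−k_1) = 0.238×15.4/(1.12−0.238) = 3.665/0.8820 = 4.156 mg/L.
e^(−k_1 t) = e^(−0.238×1.030) = 0.7826; e^(−k_a t) = e^(−1.12×1.030) = 0.3155.
D = 4.156 × (0.7826 − 0.3155) + 1.52 × 0.3155 = 1.941 + 0.4796 = 2.421 mg/L.
DO = C_s − D = 9.92 − 2.421 = 7.499 mg/L.

DO ≈ 7.50 mg/L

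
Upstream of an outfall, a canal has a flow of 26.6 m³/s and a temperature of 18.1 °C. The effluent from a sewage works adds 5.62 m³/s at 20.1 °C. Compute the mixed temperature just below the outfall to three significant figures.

18.4 °C

Flow-weighted mixing: C = (Q_r C_r + Q_w C_w)/(Q_r + Q_w)
= (26.6×18.1 + 5.62×20.1)/(26.6 + 5.62) = 594.4/32.22 = 18.45 °C.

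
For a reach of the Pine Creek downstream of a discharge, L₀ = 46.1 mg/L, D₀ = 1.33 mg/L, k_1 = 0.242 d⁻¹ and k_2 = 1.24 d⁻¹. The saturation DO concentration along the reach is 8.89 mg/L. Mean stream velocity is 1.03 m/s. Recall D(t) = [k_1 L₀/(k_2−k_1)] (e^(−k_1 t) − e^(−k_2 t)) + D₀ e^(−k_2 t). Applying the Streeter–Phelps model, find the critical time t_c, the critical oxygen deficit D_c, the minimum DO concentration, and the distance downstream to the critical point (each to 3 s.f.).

At the critical point dD/dt = 0, so k_1 L₀ e^(−k_1 t) = k_2 D. Substituting D(t) from the Streeter–Phelps equation and solving for t gives
t_c = ln[(k_2/k_1)(1 − D₀(k_2−k_1)/(k_1 L₀))] / (k_2−k_1).
Here k_2−k_1 = 0.9980 d⁻¹ and 1 − D₀(k_2−k_1)/(k_1 L₀) = 1 − 1.33×0.9980/(0.242×46.1) = 0.8810, so
t_c = ln(5.124 × 0.8810) / 0.9980 = 1.507 / 0.9980 = 1.510 d.
L(t_c) = L₀ e^(−k_1 t_c) = 46.1 × 0.6939 = 31.99 mg/L, and at the critical point k_2 D_c = k_1 L, so D_c = (0.242/1.24) × 31.99 = 6.243 mg/L.
Minimum DO = C_s − D_c = 8.89 − 6.243 = 2.647 mg/L.
x_c = v t_c = 1.03 m/s × 1.510 d × 86400 s/d = 134400 m ≈ 134 km.

t_c ≈ 1.51 d; D_c ≈ 6.24 mg/L; min DO ≈ 2.65 mg/L; x_c ≈ 134 km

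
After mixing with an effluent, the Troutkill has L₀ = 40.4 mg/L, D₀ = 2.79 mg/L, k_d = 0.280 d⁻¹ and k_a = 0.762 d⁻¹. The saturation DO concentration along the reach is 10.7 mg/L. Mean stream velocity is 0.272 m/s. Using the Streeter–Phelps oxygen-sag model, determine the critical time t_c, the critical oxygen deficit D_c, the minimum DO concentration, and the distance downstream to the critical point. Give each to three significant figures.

t_c ≈ 1.81 d; D_c ≈ 8.93 mg/L; min DO ≈ 1.77 mg/L; x_c ≈ 42.6 km

At the critical point dD/dt = 0, so k_d L₀ e^(−k_d t) = k_a D. Substituting D(t) from the Streeter–Phelps equation and solving for t gives
t_c = ln[(k_a/k_d)(1 − D₀(k_a−k_d)/(k_d L₀))] / (k_a−k_d).
Here k_a−k_d = 0.4820 d⁻¹ and 1 − D₀(k_a−k_d)/(k_d L₀) = 1 − 2.79×0.4820/(0.280×40.4) = 0.8811, so
t_c = ln(2.721 × 0.8811) / 0.4820 = 0.8746 / 0.4820 = 1.815 d.
D_c = (k_d/k_a) L₀ e^(−k_d t_c) = (0.280/0.762) × 40.4 × e^(−0.280×1.815) = 0.3675 × 40.4 × 0.6017 = 8.932 mg/L.
Minimum DO = C_s − D_c = 10.7 − 8.932 = 1.768 mg/L.
x_c = v t_c = 0.272 m/s × 1.815 d × 86400 s/d = 42640 m ≈ 42.6 km.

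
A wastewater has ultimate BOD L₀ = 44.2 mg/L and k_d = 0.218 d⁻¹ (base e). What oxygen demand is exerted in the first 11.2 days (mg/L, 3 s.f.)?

y_t = L₀(1 − e^(−k_d t)) = 44.2 × (1 − e^(−0.218×11.2))
= 44.2 × (1 − 0.08702) = 44.2 × 0.9130 = 40.35 mg/L.

y ≈ 40.4 mg/L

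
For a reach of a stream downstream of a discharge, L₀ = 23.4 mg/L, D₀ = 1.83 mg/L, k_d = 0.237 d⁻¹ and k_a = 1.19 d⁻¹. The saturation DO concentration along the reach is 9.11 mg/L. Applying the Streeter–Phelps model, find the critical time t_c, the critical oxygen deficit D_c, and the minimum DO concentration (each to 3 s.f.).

t_c ≈ 1.30 d; D_c ≈ 3.43 mg/L; min DO ≈ 5.68 mg/L

With k_a/k_d = 5.021 and 1 − D₀(k_a−k_d)/(k_d L₀) = 0.6855,
t_c = ln(5.021 × 0.6855) / (1.19 − 0.237) = ln(3.442) / 0.9530 = 1.236/0.9530 = 1.297 d.
L(t_c) = L₀ e^(−k_d t_c) = 23.4 × 0.7354 = 17.21 mg/L, and at the critical point k_a D_c = k_d L, so D_c = (0.237/1.19) × 17.21 = 3.427 mg/L.
Minimum DO = C_s − D_c = 9.11 − 3.427 = 5.683 mg/L.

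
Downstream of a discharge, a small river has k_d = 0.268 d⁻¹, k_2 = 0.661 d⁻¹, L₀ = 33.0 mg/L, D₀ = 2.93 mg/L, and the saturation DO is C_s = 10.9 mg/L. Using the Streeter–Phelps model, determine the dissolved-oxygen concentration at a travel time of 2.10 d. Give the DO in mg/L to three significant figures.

DO ≈ 2.97 mg/L

k_d L₀/(k_2−k_d) = 0.268×33.0/(0.661−0.268) = 8.844/0.3930 = 22.50 mg/L.
e^(−k_d t) = e^(−0.268×2.100) = 0.5696; e^(−k_2 t) = e^(−0.661×2.100) = 0.2495.
D = 22.50 × (0.5696 − 0.2495) + 2.93 × 0.2495 = 7.203 + 0.7312 = 7.934 mg/L.
DO = C_s − D = 10.9 − 7.934 = 2.966 mg/L.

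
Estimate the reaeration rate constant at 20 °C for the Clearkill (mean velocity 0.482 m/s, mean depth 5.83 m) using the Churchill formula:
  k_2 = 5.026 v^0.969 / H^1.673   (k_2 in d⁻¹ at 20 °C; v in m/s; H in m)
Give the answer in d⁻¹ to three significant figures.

k_2 ≈ 0.130 d⁻¹

k_2 = 5.026 × 0.482^0.969 / 5.83^1.673 = 5.026 × 0.4930 / 19.10 = 0.1298 d⁻¹.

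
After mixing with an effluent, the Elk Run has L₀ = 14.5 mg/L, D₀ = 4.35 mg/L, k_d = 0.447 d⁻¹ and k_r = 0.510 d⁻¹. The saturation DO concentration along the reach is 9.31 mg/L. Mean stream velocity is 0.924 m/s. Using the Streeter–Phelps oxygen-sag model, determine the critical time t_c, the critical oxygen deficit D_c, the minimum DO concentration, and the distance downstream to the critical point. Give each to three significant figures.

t_c ≈ 1.41 d; D_c ≈ 6.78 mg/L; min DO ≈ 2.53 mg/L; x_c ≈ 112 km

With k_r/k_d = 1.141 and 1 − D₀(k_r−k_d)/(k_d L₀) = 0.9577,
t_c = ln(1.141 × 0.9577) / (0.510 − 0.447) = ln(1.093) / 0.06300 = 0.08865/0.06300 = 1.407 d.
L(t_c) = L₀ e^(−k_d t_c) = 14.5 × 0.5331 = 7.730 mg/L, and at the critical point k_r D_c = k_d L, so D_c = (0.447/0.510) × 7.730 = 6.775 mg/L.
Minimum DO = C_s − D_c = 9.31 − 6.775 = 2.535 mg/L.
x_c = v t_c = 0.924 m/s × 1.407 d × 86400 s/d = 112300 m ≈ 112 km.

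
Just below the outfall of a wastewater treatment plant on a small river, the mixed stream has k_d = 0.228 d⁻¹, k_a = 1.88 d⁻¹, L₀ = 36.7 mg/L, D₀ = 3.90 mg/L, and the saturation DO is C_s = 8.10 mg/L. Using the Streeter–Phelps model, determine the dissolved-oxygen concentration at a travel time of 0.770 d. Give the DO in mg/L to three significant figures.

DO ≈ 4.12 mg/L

k_d L₀/(k_a−k_d) = 0.228×36.7/(1.88−0.228) = 8.368/1.652 = 5.065 mg/L.
e^(−k_d t) = e^(−0.228×0.7700) = 0.8390; e^(−k_a t) = e^(−1.88×0.7700) = 0.2351.
D = 5.065 × (0.8390 − 0.2351) + 3.90 × 0.2351 = 3.059 + 0.9170 = 3.976 mg/L.
DO = C_s − D = 8.10 − 3.976 = 4.124 mg/L.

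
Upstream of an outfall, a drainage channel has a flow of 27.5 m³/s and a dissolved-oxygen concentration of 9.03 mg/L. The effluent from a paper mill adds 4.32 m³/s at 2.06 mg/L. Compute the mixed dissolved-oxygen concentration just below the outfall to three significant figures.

8.08 mg/L

Flow-weighted mixing: C = (Q_r C_r + Q_w C_w)/(Q_r + Q_w)
= (27.5×9.03 + 4.32×2.06)/(27.5 + 4.32) = 257.2/31.82 = 8.084 mg/L.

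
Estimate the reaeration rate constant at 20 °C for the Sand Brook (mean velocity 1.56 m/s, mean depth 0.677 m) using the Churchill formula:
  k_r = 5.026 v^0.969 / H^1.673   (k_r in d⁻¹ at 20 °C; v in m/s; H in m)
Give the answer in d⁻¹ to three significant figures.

k_r ≈ 14.9 d⁻¹

k_r = 5.026 × 1.56^0.969 / 0.677^1.673 = 5.026 × 1.539 / 0.5207 = 14.85 d⁻¹.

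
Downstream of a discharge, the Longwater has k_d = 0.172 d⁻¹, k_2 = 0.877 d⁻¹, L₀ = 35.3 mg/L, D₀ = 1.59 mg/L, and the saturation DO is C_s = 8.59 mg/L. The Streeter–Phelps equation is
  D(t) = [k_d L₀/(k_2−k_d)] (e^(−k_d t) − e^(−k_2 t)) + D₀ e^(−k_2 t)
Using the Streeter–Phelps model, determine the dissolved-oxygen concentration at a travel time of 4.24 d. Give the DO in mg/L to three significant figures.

DO ≈ 4.61 mg/L

k_d L₀/(k_2−k_d) = 0.172×35.3/(0.877−0.172) = 6.072/0.7050 = 8.612 mg/L.
e^(−k_d t) = e^(−0.172×4.240) = 0.4823; e^(−k_2 t) = e^(−0.877×4.240) = 0.02427.
D = 8.612 × (0.4823 − 0.02427) + 1.59 × 0.02427 = 3.944 + 0.03859 = 3.983 mg/L.
DO = C_s − D = 8.59 − 3.983 = 4.607 mg/L.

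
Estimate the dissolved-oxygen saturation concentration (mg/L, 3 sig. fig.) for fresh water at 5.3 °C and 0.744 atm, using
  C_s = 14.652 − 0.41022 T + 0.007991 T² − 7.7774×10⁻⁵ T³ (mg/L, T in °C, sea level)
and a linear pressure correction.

C_s ≈ 9.44 mg/L

At sea level: C_s = 14.652 − 0.41022×5.3 + 0.007991×5.3² − 7.7774×10⁻⁵×5.3³ = 12.69 mg/L.
Pressure correction: C_s' = 12.69 × 0.744 = 9.442 mg/L.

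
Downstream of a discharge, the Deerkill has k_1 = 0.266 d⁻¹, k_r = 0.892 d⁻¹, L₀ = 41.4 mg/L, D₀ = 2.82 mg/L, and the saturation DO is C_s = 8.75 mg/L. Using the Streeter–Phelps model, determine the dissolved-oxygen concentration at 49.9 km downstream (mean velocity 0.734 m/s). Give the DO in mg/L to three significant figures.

Travel time t = x/v = 49.9 km / (0.734 m/s) = 49900 m / 0.734 m/s = 67980 s = 0.7868 d.
k_1 L₀/(k_r−k_1) = 0.266×41.4/(0.892−0.266) = 11.01/0.6260 = 17.59 mg/L.
e^(−k_1 t) = e^(−0.266×0.7868) = 0.8112; e^(−k_r t) = e^(−0.892×0.7868) = 0.4957.
D = 17.59 × (0.8112 − 0.4957) + 2.82 × 0.4957 = 5.550 + 1.398 = 6.948 mg/L.
DO = C_s − D = 8.75 − 6.948 = 1.802 mg/L.

DO ≈ 1.80 mg/L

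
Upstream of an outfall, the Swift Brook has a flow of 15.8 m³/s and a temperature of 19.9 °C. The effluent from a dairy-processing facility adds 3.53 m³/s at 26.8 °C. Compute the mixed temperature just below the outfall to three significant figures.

Flow-weighted mixing: C = (Q_r C_r + Q_w C_w)/(Q_r + Q_w)
= (15.8×19.9 + 3.53×26.8)/(15.8 + 3.53) = 409.0/19.33 = 21.16 °C.

21.2 °C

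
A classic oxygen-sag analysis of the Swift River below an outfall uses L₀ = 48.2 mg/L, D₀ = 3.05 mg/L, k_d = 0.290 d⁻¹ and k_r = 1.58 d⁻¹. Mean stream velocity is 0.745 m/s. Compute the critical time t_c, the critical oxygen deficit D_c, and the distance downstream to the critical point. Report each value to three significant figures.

t_c = [1/(k_r−k_d)] ln[(k_r/k_d)(1 − D₀(k_r−k_d)/(k_d L₀))]
= [1/(1.58−0.290)] ln[(1.58/0.290)(1 − 3.05×1.290/(0.290×48.2))]
= (1/1.290) ln[5.448 × 0.7185] = 0.7752 × ln(3.915) = 0.7752 × 1.365 = 1.058 d.
L(t_c) = L₀ e^(−k_d t_c) = 48.2 × 0.7358 = 35.47 mg/L, and at the critical point k_r D_c = k_d L, so D_c = (0.290/1.58) × 35.47 = 6.509 mg/L.
x_c = v t_c = 0.745 m/s × 1.058 d × 86400 s/d = 68100 m ≈ 68.1 km.

t_c ≈ 1.06 d; D_c ≈ 6.51 mg/L; x_c ≈ 68.1 km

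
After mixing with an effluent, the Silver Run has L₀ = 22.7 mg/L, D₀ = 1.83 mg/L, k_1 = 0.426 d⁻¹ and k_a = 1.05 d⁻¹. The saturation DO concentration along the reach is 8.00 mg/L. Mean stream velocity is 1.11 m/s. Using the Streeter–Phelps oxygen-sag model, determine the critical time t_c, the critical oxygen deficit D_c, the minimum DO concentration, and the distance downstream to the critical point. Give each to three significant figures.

At the critical point dD/dt = 0, so k_1 L₀ e^(−k_1 t) = k_a D. Substituting D(t) from the Streeter–Phelps equation and solving for t gives
t_c = ln[(k_a/k_1)(1 − D₀(k_a−k_1)/(k_1 L₀))] / (k_a−k_1).
Here k_a−k_1 = 0.6240 d⁻¹ and 1 − D₀(k_a−k_1)/(k_1 L₀) = 1 − 1.83×0.6240/(0.426×22.7) = 0.8819, so
t_c = ln(2.465 × 0.8819) / 0.6240 = 0.7764 / 0.6240 = 1.244 d.
D_c = (k_1/k_a) L₀ e^(−k_1 t_c) = (0.426/1.05) × 22.7 × e^(−0.426×1.244) = 0.4057 × 22.7 × 0.5886 = 5.420 mg/L.
Minimum DO = C_s − D_c = 8.00 − 5.420 = 2.580 mg/L.
x_c = v t_c = 1.11 m/s × 1.244 d × 86400 s/d = 119300 m ≈ 119 km.

t_c ≈ 1.24 d; D_c ≈ 5.42 mg/L; min DO ≈ 2.58 mg/L; x_c ≈ 119 km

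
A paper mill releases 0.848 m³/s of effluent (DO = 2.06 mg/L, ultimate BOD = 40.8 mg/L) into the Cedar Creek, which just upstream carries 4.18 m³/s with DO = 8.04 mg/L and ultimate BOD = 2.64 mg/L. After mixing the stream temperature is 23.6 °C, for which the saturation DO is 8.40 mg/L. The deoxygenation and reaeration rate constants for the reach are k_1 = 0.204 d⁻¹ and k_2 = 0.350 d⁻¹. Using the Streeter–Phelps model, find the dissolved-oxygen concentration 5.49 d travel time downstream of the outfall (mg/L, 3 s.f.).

DO ≈ 5.92 mg/L

Mixed DO = (4.18×8.04 + 0.848×2.06)/(4.18+0.848) = 35.35/5.028 = 7.031 mg/L.
Mixed L₀ = (4.18×2.64 + 0.848×40.8)/(5.028) = 45.63/5.028 = 9.076 mg/L.
Initial deficit D₀ = C_s − DO₀ = 8.40 − 7.031 = 1.369 mg/L.
D(5.49) = [0.204×9.076/(0.350−0.204)](e^(−0.204×5.49) − e^(−0.350×5.49)) + 1.369 e^(−0.350×5.49)
= 12.68 × (0.3263 − 0.1464) + 1.369 × 0.1464 = 2.482 mg/L.
DO = 8.40 − 2.482 = 5.918 mg/L.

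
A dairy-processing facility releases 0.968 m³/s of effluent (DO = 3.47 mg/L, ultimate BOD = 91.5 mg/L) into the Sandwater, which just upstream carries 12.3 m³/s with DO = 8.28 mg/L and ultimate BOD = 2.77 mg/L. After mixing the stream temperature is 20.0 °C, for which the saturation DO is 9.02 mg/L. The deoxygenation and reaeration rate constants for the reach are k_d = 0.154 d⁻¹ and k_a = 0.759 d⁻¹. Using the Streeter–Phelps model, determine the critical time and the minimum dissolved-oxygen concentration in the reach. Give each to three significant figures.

Mixed DO = (12.3×8.28 + 0.968×3.47)/(12.3+0.968) = 105.2/13.27 = 7.929 mg/L.
Mixed L₀ = (12.3×2.77 + 0.968×91.5)/(13.27) = 122.6/13.27 = 9.244 mg/L.
Initial deficit D₀ = C_s − DO₀ = 9.02 − 7.929 = 1.091 mg/L.
t_c = (1/0.6050) ln[(0.759/0.154)(1 − 1.091×0.6050/(0.154×9.244))] = 1.653 × ln(2.643) = 1.607 d.
D_c = (0.154/0.759) × 9.244 × e^(−0.154×1.607) = 0.2029 × 9.244 × 0.7808 = 1.464 mg/L.
Minimum DO = 9.02 − 1.464 = 7.556 mg/L.

t_c ≈ 1.61 d; minimum DO ≈ 7.56 mg/L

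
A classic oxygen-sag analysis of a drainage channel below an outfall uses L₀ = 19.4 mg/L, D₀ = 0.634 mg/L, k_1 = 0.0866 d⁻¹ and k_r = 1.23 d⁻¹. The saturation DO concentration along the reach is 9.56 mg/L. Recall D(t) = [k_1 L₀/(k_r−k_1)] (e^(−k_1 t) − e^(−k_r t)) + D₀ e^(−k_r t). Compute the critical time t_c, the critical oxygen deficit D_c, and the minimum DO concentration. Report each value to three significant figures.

With k_r/k_1 = 14.20 and 1 − D₀(k_r−k_1)/(k_1 L₀) = 0.5685,
t_c = ln(14.20 × 0.5685) / (1.23 − 0.0866) = ln(8.075) / 1.143 = 2.089/1.143 = 1.827 d.
L(t_c) = L₀ e^(−k_1 t_c) = 19.4 × 0.8537 = 16.56 mg/L, and at the critical point k_r D_c = k_1 L, so D_c = (0.0866/1.23) × 16.56 = 1.166 mg/L.
Minimum DO = C_s − D_c = 9.56 − 1.166 = 8.394 mg/L.

t_c ≈ 1.83 d; D_c ≈ 1.17 mg/L; min DO ≈ 8.39 mg/L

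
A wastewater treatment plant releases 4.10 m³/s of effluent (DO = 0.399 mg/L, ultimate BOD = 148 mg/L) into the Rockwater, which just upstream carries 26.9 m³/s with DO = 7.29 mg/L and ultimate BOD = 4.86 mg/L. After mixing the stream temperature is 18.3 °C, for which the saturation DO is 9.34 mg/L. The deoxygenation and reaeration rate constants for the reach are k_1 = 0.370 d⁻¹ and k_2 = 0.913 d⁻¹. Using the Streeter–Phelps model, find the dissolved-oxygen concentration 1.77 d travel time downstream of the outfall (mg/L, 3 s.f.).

Mixed DO = (26.9×7.29 + 4.10×0.399)/(26.9+4.10) = 197.7/31.00 = 6.379 mg/L.
Mixed L₀ = (26.9×4.86 + 4.10×148)/(31.00) = 737.5/31.00 = 23.79 mg/L.
Initial deficit D₀ = C_s − DO₀ = 9.34 − 6.379 = 2.961 mg/L.
D(1.77) = [0.370×23.79/(0.913−0.370)](e^(−0.370×1.77) − e^(−0.913×1.77)) + 2.961 e^(−0.913×1.77)
= 16.21 × (0.5195 − 0.1987) + 2.961 × 0.1987 = 5.789 mg/L.
DO = 9.34 − 5.789 = 3.551 mg/L.

DO ≈ 3.55 mg/L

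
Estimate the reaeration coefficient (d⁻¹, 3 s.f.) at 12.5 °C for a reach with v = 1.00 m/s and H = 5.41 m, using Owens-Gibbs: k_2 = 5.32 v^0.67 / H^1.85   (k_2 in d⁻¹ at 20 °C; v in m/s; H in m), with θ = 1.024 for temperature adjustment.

k_2 ≈ 0.196 d⁻¹

k_2(20) = 5.32 × 1.00^0.67 / 5.41^1.85 = 5.32 × 1.000 / 22.72 = 0.2342 d⁻¹.
k_2(12.5) = 0.2342 × 1.024^(12.5−20) = 0.2342 × 0.8370 = 0.1960 d⁻¹.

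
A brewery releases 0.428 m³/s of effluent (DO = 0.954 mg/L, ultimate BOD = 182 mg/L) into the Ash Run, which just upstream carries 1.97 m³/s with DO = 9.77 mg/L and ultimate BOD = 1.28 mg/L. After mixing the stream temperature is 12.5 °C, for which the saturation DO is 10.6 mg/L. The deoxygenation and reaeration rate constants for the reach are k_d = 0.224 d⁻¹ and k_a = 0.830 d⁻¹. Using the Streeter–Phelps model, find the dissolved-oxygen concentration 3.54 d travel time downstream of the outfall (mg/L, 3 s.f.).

Mixed DO = (1.97×9.77 + 0.428×0.954)/(1.97+0.428) = 19.66/2.398 = 8.197 mg/L.
Mixed L₀ = (1.97×1.28 + 0.428×182)/(2.398) = 80.42/2.398 = 33.54 mg/L.
Initial deficit D₀ = C_s − DO₀ = 10.6 − 8.197 = 2.403 mg/L.
D(3.54) = [0.224×33.54/(0.830−0.224)](e^(−0.224×3.54) − e^(−0.830×3.54)) + 2.403 e^(−0.830×3.54)
= 12.40 × (0.4525 − 0.05296) + 2.403 × 0.05296 = 5.080 mg/L.
DO = 10.6 − 5.080 = 5.520 mg/L.

DO ≈ 5.52 mg/L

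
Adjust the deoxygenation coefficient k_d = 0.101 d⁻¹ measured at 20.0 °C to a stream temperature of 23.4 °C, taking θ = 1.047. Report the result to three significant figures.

k_d ≈ 0.118 d⁻¹

k_d(T₂) = k_d(T₁) · θ^(T₂−T₁) = 0.101 × 1.047^(23.4−20.0)
= 0.101 × 1.047^3.40 = 0.101 × 1.169 = 0.1181 d⁻¹.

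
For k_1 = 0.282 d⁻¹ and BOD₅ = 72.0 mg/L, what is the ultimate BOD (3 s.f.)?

L₀ ≈ 95.3 mg/L

BOD₅ = L₀(1 − e^(−5k_1)) ⇒ L₀ = BOD₅ / (1 − e^(−5×0.282))
= 72.0 / (1 − 0.2441) = 72.0 / 0.7559 = 95.26 mg/L.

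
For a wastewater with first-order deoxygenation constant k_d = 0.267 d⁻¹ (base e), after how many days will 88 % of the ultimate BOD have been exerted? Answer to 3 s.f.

t ≈ 7.94 d

y/L₀ = 1 − e^(−k_d t) = 0.88 ⇒ e^(−k_d t) = 0.120
t = −ln(0.120) / 0.267 = 2.120 / 0.267 = 7.941 d.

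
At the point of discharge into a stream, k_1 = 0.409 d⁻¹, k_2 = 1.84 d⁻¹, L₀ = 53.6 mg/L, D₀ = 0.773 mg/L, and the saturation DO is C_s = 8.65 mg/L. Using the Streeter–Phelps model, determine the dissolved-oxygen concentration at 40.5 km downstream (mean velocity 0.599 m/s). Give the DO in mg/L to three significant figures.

DO ≈ 0.973 mg/L

Travel time t = x/v = 40.5 km / (0.599 m/s) = 40500 m / 0.599 m/s = 67610 s = 0.7826 d.
k_1 L₀/(k_2−k_1) = 0.409×53.6/(1.84−0.409) = 21.92/1.431 = 15.32 mg/L.
e^(−k_1 t) = e^(−0.409×0.7826) = 0.7261; e^(−k_2 t) = e^(−1.84×0.7826) = 0.2370.
D = 15.32 × (0.7261 − 0.2370) + 0.773 × 0.2370 = 7.494 + 0.1832 = 7.677 mg/L.
DO = C_s − D = 8.65 − 7.677 = 0.9732 mg/L.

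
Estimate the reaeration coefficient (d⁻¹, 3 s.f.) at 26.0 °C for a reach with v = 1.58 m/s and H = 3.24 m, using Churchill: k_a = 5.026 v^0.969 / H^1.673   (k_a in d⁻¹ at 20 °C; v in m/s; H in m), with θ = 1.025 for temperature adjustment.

k_a ≈ 1.27 d⁻¹

k_a(20) = 5.026 × 1.58^0.969 / 3.24^1.673 = 5.026 × 1.558 / 7.147 = 1.095 d⁻¹.
k_a(26.0) = 1.095 × 1.025^(26.0−20) = 1.095 × 1.160 = 1.270 d⁻¹.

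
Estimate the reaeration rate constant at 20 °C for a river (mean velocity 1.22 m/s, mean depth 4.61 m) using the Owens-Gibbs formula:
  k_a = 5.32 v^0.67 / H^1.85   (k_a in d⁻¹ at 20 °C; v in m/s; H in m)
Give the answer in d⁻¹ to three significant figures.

k_a = 5.32 × 1.22^0.67 / 4.61^1.85 = 5.32 × 1.143 / 16.90 = 0.3597 d⁻¹.

k_a ≈ 0.360 d⁻¹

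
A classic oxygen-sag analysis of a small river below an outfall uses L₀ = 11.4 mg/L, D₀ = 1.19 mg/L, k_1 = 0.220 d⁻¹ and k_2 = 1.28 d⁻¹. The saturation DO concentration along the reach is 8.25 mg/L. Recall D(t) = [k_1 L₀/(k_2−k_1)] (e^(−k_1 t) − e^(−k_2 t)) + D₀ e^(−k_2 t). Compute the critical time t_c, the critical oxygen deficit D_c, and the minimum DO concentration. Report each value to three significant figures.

t_c = [1/(k_2−k_1)] ln[(k_2/k_1)(1 − D₀(k_2−k_1)/(k_1 L₀))]
= [1/(1.28−0.220)] ln[(1.28/0.220)(1 − 1.19×1.060/(0.220×11.4))]
= (1/1.060) ln[5.818 × 0.4970] = 0.9434 × ln(2.892) = 0.9434 × 1.062 = 1.002 d.
D_c = (k_1/k_2) L₀ e^(−k_1 t_c) = (0.220/1.28) × 11.4 × e^(−0.220×1.002) = 0.1719 × 11.4 × 0.8022 = 1.572 mg/L.
Minimum DO = C_s − D_c = 8.25 − 1.572 = 6.678 mg/L.

t_c ≈ 1.00 d; D_c ≈ 1.57 mg/L; min DO ≈ 6.68 mg/L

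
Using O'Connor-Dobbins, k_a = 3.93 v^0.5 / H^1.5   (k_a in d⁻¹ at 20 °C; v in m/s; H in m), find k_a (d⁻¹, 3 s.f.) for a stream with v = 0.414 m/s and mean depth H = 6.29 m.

k_a = 3.93 × 0.414^0.5 / 6.29^1.5 = 3.93 × 0.6434 / 15.78 = 0.1603 d⁻¹.

k_a ≈ 0.160 d⁻¹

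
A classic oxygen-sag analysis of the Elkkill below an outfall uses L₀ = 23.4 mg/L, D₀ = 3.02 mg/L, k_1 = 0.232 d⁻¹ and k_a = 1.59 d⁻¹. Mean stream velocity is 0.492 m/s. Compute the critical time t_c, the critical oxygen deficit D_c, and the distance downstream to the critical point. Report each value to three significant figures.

t_c = [1/(k_a−k_1)] ln[(k_a/k_1)(1 − D₀(k_a−k_1)/(k_1 L₀))]
= [1/(1.59−0.232)] ln[(1.59/0.232)(1 − 3.02×1.358/(0.232×23.4))]
= (1/1.358) ln[6.853 × 0.2446] = 0.7364 × ln(1.676) = 0.7364 × 0.5164 = 0.3803 d.
D_c = (k_1/k_a) L₀ e^(−k_1 t_c) = (0.232/1.59) × 23.4 × e^(−0.232×0.3803) = 0.1459 × 23.4 × 0.9156 = 3.126 mg/L.
x_c = v t_c = 0.492 m/s × 0.3803 d × 86400 s/d = 16170 m ≈ 16.2 km.

t_c ≈ 0.380 d; D_c ≈ 3.13 mg/L; x_c ≈ 16.2 km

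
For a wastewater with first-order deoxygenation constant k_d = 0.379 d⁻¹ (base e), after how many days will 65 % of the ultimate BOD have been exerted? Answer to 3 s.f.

t ≈ 2.77 d

y/L₀ = 1 − e^(−k_d t) = 0.65 ⇒ e^(−k_d t) = 0.350
t = −ln(0.350) / 0.379 = 1.050 / 0.379 = 2.770 d.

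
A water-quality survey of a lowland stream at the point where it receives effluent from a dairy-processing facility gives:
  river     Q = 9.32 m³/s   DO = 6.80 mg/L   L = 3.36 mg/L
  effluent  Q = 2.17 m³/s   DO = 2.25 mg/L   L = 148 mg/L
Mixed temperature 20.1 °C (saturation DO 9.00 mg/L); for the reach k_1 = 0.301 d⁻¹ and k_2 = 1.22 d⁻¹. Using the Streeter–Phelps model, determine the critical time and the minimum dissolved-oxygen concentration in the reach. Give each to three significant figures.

Mixed DO = (9.32×6.80 + 2.17×2.25)/(9.32+2.17) = 68.26/11.49 = 5.941 mg/L.
Mixed L₀ = (9.32×3.36 + 2.17×148)/(11.49) = 352.5/11.49 = 30.68 mg/L.
Initial deficit D₀ = C_s − DO₀ = 9.00 − 5.941 = 3.059 mg/L.
t_c = (1/0.9190) ln[(1.22/0.301)(1 − 3.059×0.9190/(0.301×30.68))] = 1.088 × ln(2.819) = 1.128 d.
D_c = (0.301/1.22) × 30.68 × e^(−0.301×1.128) = 0.2467 × 30.68 × 0.7122 = 5.390 mg/L.
Minimum DO = 9.00 − 5.390 = 3.610 mg/L.

t_c ≈ 1.13 d; minimum DO ≈ 3.61 mg/L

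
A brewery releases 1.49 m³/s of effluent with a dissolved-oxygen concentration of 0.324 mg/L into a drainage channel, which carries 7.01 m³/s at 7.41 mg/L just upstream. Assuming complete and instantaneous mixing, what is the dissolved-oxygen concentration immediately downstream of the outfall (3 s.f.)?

Flow-weighted mixing: C = (Q_r C_r + Q_w C_w)/(Q_r + Q_w)
= (7.01×7.41 + 1.49×0.324)/(7.01 + 1.49) = 52.43/8.500 = 6.168 mg/L.

6.17 mg/L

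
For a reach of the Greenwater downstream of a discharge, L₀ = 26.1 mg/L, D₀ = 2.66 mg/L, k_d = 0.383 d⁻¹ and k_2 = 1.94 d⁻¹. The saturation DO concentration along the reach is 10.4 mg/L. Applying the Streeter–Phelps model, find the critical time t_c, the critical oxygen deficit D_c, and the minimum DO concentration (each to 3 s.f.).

t_c ≈ 0.698 d; D_c ≈ 3.94 mg/L; min DO ≈ 6.46 mg/L

t_c = [1/(k_2−k_d)] ln[(k_2/k_d)(1 − D₀(k_2−k_d)/(k_d L₀))]
= [1/(1.94−0.383)] ln[(1.94/0.383)(1 − 2.66×1.557/(0.383×26.1))]
= (1/1.557) ln[5.065 × 0.5857] = 0.6423 × ln(2.967) = 0.6423 × 1.087 = 0.6984 d.
D_c = (k_d/k_2) L₀ e^(−k_d t_c) = (0.383/1.94) × 26.1 × e^(−0.383×0.6984) = 0.1974 × 26.1 × 0.7653 = 3.943 mg/L.
Minimum DO = C_s − D_c = 10.4 − 3.943 = 6.457 mg/L.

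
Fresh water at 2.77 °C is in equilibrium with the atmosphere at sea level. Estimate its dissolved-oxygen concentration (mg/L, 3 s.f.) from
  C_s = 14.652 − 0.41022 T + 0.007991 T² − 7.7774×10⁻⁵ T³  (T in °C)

C_s ≈ 13.6 mg/L

C_s = 14.652 − 0.41022×2.77 + 0.007991×2.77² − 7.7774×10⁻⁵×2.77³ = 13.58 mg/L.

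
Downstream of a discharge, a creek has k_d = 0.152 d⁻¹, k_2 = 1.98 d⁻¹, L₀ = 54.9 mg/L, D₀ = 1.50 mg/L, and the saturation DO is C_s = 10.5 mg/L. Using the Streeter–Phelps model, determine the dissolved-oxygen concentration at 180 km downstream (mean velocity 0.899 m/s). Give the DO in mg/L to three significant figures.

Travel time t = x/v = 180 km / (0.899 m/s) = 180000 m / 0.899 m/s = 200200 s = 2.317 d.
k_d L₀/(k_2−k_d) = 0.152×54.9/(1.98−0.152) = 8.345/1.828 = 4.565 mg/L.
e^(−k_d t) = e^(−0.152×2.317) = 0.7031; e^(−k_2 t) = e^(−1.98×2.317) = 0.01017.
D = 4.565 × (0.7031 − 0.01017) + 1.50 × 0.01017 = 3.163 + 0.01525 = 3.179 mg/L.
DO = C_s − D = 10.5 − 3.179 = 7.321 mg/L.

DO ≈ 7.32 mg/L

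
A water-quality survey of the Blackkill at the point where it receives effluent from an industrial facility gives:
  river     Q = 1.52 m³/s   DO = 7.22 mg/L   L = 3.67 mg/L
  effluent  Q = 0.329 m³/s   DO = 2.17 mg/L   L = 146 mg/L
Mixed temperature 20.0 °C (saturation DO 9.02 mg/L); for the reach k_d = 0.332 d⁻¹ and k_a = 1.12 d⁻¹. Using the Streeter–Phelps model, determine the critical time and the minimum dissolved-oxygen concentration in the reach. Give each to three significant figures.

Mixed DO = (1.52×7.22 + 0.329×2.17)/(1.52+0.329) = 11.69/1.849 = 6.321 mg/L.
Mixed L₀ = (1.52×3.67 + 0.329×146)/(1.849) = 53.61/1.849 = 29.00 mg/L.
Initial deficit D₀ = C_s − DO₀ = 9.02 − 6.321 = 2.699 mg/L.
t_c = (1/0.7880) ln[(1.12/0.332)(1 − 2.699×0.7880/(0.332×29.00))] = 1.269 × ln(2.628) = 1.226 d.
D_c = (0.332/1.12) × 29.00 × e^(−0.332×1.226) = 0.2964 × 29.00 × 0.6656 = 5.720 mg/L.
Minimum DO = 9.02 − 5.720 = 3.300 mg/L.

t_c ≈ 1.23 d; minimum DO ≈ 3.30 mg/L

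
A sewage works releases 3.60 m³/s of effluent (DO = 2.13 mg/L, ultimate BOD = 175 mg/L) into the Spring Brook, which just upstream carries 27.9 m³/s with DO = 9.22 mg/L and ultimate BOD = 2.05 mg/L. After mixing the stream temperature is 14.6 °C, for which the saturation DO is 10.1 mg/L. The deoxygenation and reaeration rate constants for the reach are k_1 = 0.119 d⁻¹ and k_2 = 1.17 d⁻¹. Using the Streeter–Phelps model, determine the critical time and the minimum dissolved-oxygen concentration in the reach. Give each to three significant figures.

Mixed DO = (27.9×9.22 + 3.60×2.13)/(27.9+3.60) = 264.9/31.50 = 8.410 mg/L.
Mixed L₀ = (27.9×2.05 + 3.60×175)/(31.50) = 687.2/31.50 = 21.82 mg/L.
Initial deficit D₀ = C_s − DO₀ = 10.1 − 8.410 = 1.690 mg/L.
t_c = (1/1.051) ln[(1.17/0.119)(1 − 1.690×1.051/(0.119×21.82))] = 0.9515 × ln(3.104) = 1.078 d.
D_c = (0.119/1.17) × 21.82 × e^(−0.119×1.078) = 0.1017 × 21.82 × 0.8796 = 1.952 mg/L.
Minimum DO = 10.1 − 1.952 = 8.148 mg/L.

t_c ≈ 1.08 d; minimum DO ≈ 8.15 mg/L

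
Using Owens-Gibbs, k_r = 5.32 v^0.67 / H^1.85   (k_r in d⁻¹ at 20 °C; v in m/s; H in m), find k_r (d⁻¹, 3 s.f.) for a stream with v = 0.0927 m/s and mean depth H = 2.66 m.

k_r = 5.32 × 0.0927^0.67 / 2.66^1.85 = 5.32 × 0.2032 / 6.110 = 0.1769 d⁻¹.

k_r ≈ 0.177 d⁻¹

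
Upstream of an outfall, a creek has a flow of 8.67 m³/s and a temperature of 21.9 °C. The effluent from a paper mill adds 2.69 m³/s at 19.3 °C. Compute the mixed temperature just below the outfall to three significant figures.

Flow-weighted mixing: C = (Q_r C_r + Q_w C_w)/(Q_r + Q_w)
= (8.67×21.9 + 2.69×19.3)/(8.67 + 2.69) = 241.8/11.36 = 21.28 °C.

21.3 °C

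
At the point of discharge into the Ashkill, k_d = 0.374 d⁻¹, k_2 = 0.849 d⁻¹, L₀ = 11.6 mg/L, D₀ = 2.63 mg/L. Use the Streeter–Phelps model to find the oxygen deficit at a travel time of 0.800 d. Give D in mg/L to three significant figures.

k_d L₀/(k_2−k_d) = 0.374×11.6/(0.849−0.374) = 4.338/0.4750 = 9.133 mg/L.
e^(−k_d t) = e^(−0.374×0.8000) = 0.7414; e^(−k_2 t) = e^(−0.849×0.8000) = 0.5070.
D = 9.133 × (0.7414 − 0.5070) + 2.63 × 0.5070 = 2.141 + 1.333 = 3.474 mg/L.

D ≈ 3.47 mg/L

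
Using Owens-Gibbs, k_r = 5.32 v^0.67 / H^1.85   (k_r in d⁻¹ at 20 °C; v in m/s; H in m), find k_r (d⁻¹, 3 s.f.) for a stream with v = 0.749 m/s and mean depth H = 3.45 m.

k_r = 5.32 × 0.749^0.67 / 3.45^1.85 = 5.32 × 0.8240 / 9.885 = 0.4435 d⁻¹.

k_r ≈ 0.443 d⁻¹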